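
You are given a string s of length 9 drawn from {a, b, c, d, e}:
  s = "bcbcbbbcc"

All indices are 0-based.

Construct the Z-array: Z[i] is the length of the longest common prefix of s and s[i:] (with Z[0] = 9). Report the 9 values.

Z[0]=9
i=1: outside box; Z[1]=0
i=2: outside box; Z[2]=3 extend→box=[2,5)
i=3: min(r-i=2, Z[1]=0)=0; Z[3]=0
i=4: min(r-i=1, Z[2]=3)=1; Z[4]=1
i=5: outside box; Z[5]=1 extend→box=[5,6)
i=6: outside box; Z[6]=2 extend→box=[6,8)
i=7: min(r-i=1, Z[1]=0)=0; Z[7]=0
i=8: outside box; Z[8]=0

[9, 0, 3, 0, 1, 1, 2, 0, 0]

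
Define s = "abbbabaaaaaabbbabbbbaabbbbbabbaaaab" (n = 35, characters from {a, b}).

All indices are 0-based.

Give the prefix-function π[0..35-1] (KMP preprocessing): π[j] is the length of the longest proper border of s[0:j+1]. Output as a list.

[0, 0, 0, 0, 1, 2, 1, 1, 1, 1, 1, 1, 2, 3, 4, 5, 6, 3, 4, 0, 1, 1, 2, 3, 4, 0, 0, 1, 2, 3, 1, 1, 1, 1, 2]

π[0] = 0
j=1 s[j]='b': π[1]=0 (border '')
j=2 s[j]='b': π[2]=0 (border '')
j=3 s[j]='b': π[3]=0 (border '')
j=4 s[j]='a': π[4]=1 (border 'a')
j=5 s[j]='b': π[5]=2 (border 'ab')
j=6 s[j]='a': k: 2→0; π[6]=1 (border 'a')
j=7 s[j]='a': k: 1→0; π[7]=1 (border 'a')
j=8 s[j]='a': k: 1→0; π[8]=1 (border 'a')
j=9 s[j]='a': k: 1→0; π[9]=1 (border 'a')
j=10 s[j]='a': k: 1→0; π[10]=1 (border 'a')
j=11 s[j]='a': k: 1→0; π[11]=1 (border 'a')
j=12 s[j]='b': π[12]=2 (border 'ab')
j=13 s[j]='b': π[13]=3 (border 'abb')
j=14 s[j]='b': π[14]=4 (border 'abbb')
j=15 s[j]='a': π[15]=5 (border 'abbba')
j=16 s[j]='b': π[16]=6 (border 'abbbab')
j=17 s[j]='b': k: 6→2; π[17]=3 (border 'abb')
j=18 s[j]='b': π[18]=4 (border 'abbb')
j=19 s[j]='b': k: 4→0; π[19]=0 (border '')
j=20 s[j]='a': π[20]=1 (border 'a')
j=21 s[j]='a': k: 1→0; π[21]=1 (border 'a')
j=22 s[j]='b': π[22]=2 (border 'ab')
j=23 s[j]='b': π[23]=3 (border 'abb')
j=24 s[j]='b': π[24]=4 (border 'abbb')
j=25 s[j]='b': k: 4→0; π[25]=0 (border '')
j=26 s[j]='b': π[26]=0 (border '')
j=27 s[j]='a': π[27]=1 (border 'a')
j=28 s[j]='b': π[28]=2 (border 'ab')
j=29 s[j]='b': π[29]=3 (border 'abb')
j=30 s[j]='a': k: 3→0; π[30]=1 (border 'a')
j=31 s[j]='a': k: 1→0; π[31]=1 (border 'a')
j=32 s[j]='a': k: 1→0; π[32]=1 (border 'a')
j=33 s[j]='a': k: 1→0; π[33]=1 (border 'a')
j=34 s[j]='b': π[34]=2 (border 'ab')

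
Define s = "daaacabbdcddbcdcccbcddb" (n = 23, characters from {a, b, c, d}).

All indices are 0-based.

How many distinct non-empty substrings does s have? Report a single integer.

245

sorted suffixes:
  #0 SA[0]=1  'aaacabbdcddbcdcccbcddb'
  #1 SA[1]=2  'aacabbdcddbcdcccbcddb'
  #2 SA[2]=5  'abbdcddbcdcccbcddb'
  #3 SA[3]=3  'acabbdcddbcdcccbcddb'
  #4 SA[4]=22  'b'
  #5 SA[5]=6  'bbdcddbcdcccbcddb'
  #6 SA[6]=12  'bcdcccbcddb'
  #7 SA[7]=18  'bcddb'
  #8 SA[8]=7  'bdcddbcdcccbcddb'
  #9 SA[9]=4  'cabbdcddbcdcccbcddb'
  #10 SA[10]=17  'cbcddb'
  #11 SA[11]=16  'ccbcddb'
  #12 SA[12]=15  'cccbcddb'
  #13 SA[13]=13  'cdcccbcddb'
  #14 SA[14]=19  'cddb'
  #15 SA[15]=9  'cddbcdcccbcddb'
  #16 SA[16]=0  'daaacabbdcddbcdcccbcddb'
  #17 SA[17]=21  'db'
  #18 SA[18]=11  'dbcdcccbcddb'
  #19 SA[19]=14  'dcccbcddb'
  #20 SA[20]=8  'dcddbcdcccbcddb'
  #21 SA[21]=20  'ddb'
  #22 SA[22]=10  'ddbcdcccbcddb'

SA = [1, 2, 5, 3, 22, 6, 12, 18, 7, 4, 17, 16, 15, 13, 19, 9, 0, 21, 11, 14, 8, 20, 10]
i: (SA[i-1],SA[i]) lcp shared
  1: (1,2) 2 'aa'
  2: (2,5) 1 'a'
  3: (5,3) 1 'a'
  4: (3,22) 0 ''
  5: (22,6) 1 'b'
  6: (6,12) 1 'b'
  7: (12,18) 3 'bcd'
  8: (18,7) 1 'b'
  9: (7,4) 0 ''
  10: (4,17) 1 'c'
  11: (17,16) 1 'c'
  12: (16,15) 2 'cc'
  13: (15,13) 1 'c'
  14: (13,19) 2 'cd'
  15: (19,9) 4 'cddb'
  16: (9,0) 0 ''
  17: (0,21) 1 'd'
  18: (21,11) 2 'db'
  19: (11,14) 1 'd'
  20: (14,8) 2 'dc'
  21: (8,20) 1 'd'
  22: (20,10) 3 'ddb'

n(n+1)/2 = 23·24/2 = 276
Σ LCP = 0 + 2 + 1 + 1 + 0 + 1 + 1 + 3 + 1 + 0 + 1 + 1 + 2 + 1 + 2 + 4 + 0 + 1 + 2 + 1 + 2 + 1 + 3 = 31
distinct = 276 − 31 = 245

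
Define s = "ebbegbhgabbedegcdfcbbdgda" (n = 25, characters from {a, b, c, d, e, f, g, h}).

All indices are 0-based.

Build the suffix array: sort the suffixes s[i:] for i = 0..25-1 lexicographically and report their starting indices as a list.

rank→(start, suffix):
  0 → (24, 'a')
  1 → (8, 'abbedegcdfcbbdgda')
  2 → (19, 'bbdgda')
  3 → (9, 'bbedegcdfcbbdgda')
  4 → (1, 'bbegbhgabbedegcdfcbbdgda')
  5 → (20, 'bdgda')
  6 → (10, 'bedegcdfcbbdgda')
  7 → (2, 'begbhgabbedegcdfcbbdgda')
  8 → (5, 'bhgabbedegcdfcbbdgda')
  9 → (18, 'cbbdgda')
  10 → (15, 'cdfcbbdgda')
  11 → (23, 'da')
  12 → (12, 'degcdfcbbdgda')
  13 → (16, 'dfcbbdgda')
  14 → (21, 'dgda')
  15 → (0, 'ebbegbhgabbedegcdfcbbdgda')
  16 → (11, 'edegcdfcbbdgda')
  17 → (3, 'egbhgabbedegcdfcbbdgda')
  18 → (13, 'egcdfcbbdgda')
  19 → (17, 'fcbbdgda')
  20 → (7, 'gabbedegcdfcbbdgda')
  21 → (4, 'gbhgabbedegcdfcbbdgda')
  22 → (14, 'gcdfcbbdgda')
  23 → (22, 'gda')
  24 → (6, 'hgabbedegcdfcbbdgda')

[24, 8, 19, 9, 1, 20, 10, 2, 5, 18, 15, 23, 12, 16, 21, 0, 11, 3, 13, 17, 7, 4, 14, 22, 6]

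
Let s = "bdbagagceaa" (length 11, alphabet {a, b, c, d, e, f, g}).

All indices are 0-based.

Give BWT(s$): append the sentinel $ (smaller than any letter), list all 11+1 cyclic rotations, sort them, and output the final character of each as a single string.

aaebgd$gbcaa

rank  rotation      last
    0  $bdbagagceaa  a
    1  a$bdbagagcea  a
    2  aa$bdbagagce  e
    3  agagceaa$bdb  b
    4  agceaa$bdbag  g
    5  bagagceaa$bd  d
    6  bdbagagceaa$  $
    7  ceaa$bdbagag  g
    8  dbagagceaa$b  b
    9  eaa$bdbagagc  c
   10  gagceaa$bdba  a
   11  gceaa$bdbaga  a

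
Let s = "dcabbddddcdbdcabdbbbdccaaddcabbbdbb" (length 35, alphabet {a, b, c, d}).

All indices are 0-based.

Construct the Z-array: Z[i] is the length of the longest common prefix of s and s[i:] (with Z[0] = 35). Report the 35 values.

Z[0]=35
i=1: fresh scan; Z[1]=0
i=2: fresh scan; Z[2]=0
i=3: fresh scan; Z[3]=0
i=4: fresh scan; Z[4]=0
i=5: fresh scan; Z[5]=1 grow→box=[5,6)
i=6: fresh scan; Z[6]=1 grow→box=[6,7)
i=7: fresh scan; Z[7]=1 grow→box=[7,8)
i=8: fresh scan; Z[8]=2 grow→box=[8,10)
i=9: min(r-i=1, Z[1]=0)=0; Z[9]=0
i=10: fresh scan; Z[10]=1 grow→box=[10,11)
i=11: fresh scan; Z[11]=0
i=12: fresh scan; Z[12]=4 grow→box=[12,16)
i=13: min(r-i=3, Z[1]=0)=0; Z[13]=0
i=14: min(r-i=2, Z[2]=0)=0; Z[14]=0
i=15: min(r-i=1, Z[3]=0)=0; Z[15]=0
i=16: fresh scan; Z[16]=1 grow→box=[16,17)
i=17: fresh scan; Z[17]=0
i=18: fresh scan; Z[18]=0
i=19: fresh scan; Z[19]=0
i=20: fresh scan; Z[20]=2 grow→box=[20,22)
i=21: min(r-i=1, Z[1]=0)=0; Z[21]=0
i=22: fresh scan; Z[22]=0
i=23: fresh scan; Z[23]=0
i=24: fresh scan; Z[24]=0
i=25: fresh scan; Z[25]=1 grow→box=[25,26)
i=26: fresh scan; Z[26]=5 grow→box=[26,31)
i=27: min(r-i=4, Z[1]=0)=0; Z[27]=0
i=28: min(r-i=3, Z[2]=0)=0; Z[28]=0
i=29: min(r-i=2, Z[3]=0)=0; Z[29]=0
i=30: min(r-i=1, Z[4]=0)=0; Z[30]=0
i=31: fresh scan; Z[31]=0
i=32: fresh scan; Z[32]=1 grow→box=[32,33)
i=33: fresh scan; Z[33]=0
i=34: fresh scan; Z[34]=0

[35, 0, 0, 0, 0, 1, 1, 1, 2, 0, 1, 0, 4, 0, 0, 0, 1, 0, 0, 0, 2, 0, 0, 0, 0, 1, 5, 0, 0, 0, 0, 0, 1, 0, 0]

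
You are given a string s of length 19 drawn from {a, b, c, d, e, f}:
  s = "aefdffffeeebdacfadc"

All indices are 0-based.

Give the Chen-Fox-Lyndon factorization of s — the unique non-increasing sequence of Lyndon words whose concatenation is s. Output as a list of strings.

["aefdffffeeebd", "acfadc"]

emit factor 1: 'aefdffffeeebd' (i=0, period=13)
emit factor 2: 'acfadc' (i=13, period=6)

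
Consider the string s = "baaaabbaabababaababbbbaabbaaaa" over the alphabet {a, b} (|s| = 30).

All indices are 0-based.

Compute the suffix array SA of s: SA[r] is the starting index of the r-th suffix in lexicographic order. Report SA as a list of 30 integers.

rank | idx | suffix
   0 |  29 | a
   1 |  28 | aa
   2 |  27 | aaa
   3 |  26 | aaaa
   4 |   1 | aaaabbaabababaababbbbaabbaaaa
   5 |   2 | aaabbaabababaababbbbaabbaaaa
   6 |   7 | aabababaababbbbaabbaaaa
   7 |  14 | aababbbbaabbaaaa
   8 |  22 | aabbaaaa
   9 |   3 | aabbaabababaababbbbaabbaaaa
  10 |  12 | abaababbbbaabbaaaa
  11 |  10 | ababaababbbbaabbaaaa
  12 |   8 | abababaababbbbaabbaaaa
  13 |  15 | ababbbbaabbaaaa
  14 |  23 | abbaaaa
  15 |   4 | abbaabababaababbbbaabbaaaa
  16 |  17 | abbbbaabbaaaa
  17 |  25 | baaaa
  18 |   0 | baaaabbaabababaababbbbaabbaaaa
  19 |   6 | baabababaababbbbaabbaaaa
  20 |  13 | baababbbbaabbaaaa
  21 |  21 | baabbaaaa
  22 |  11 | babaababbbbaabbaaaa
  23 |   9 | bababaababbbbaabbaaaa
  24 |  16 | babbbbaabbaaaa
  25 |  24 | bbaaaa
  26 |   5 | bbaabababaababbbbaabbaaaa
  27 |  20 | bbaabbaaaa
  28 |  19 | bbbaabbaaaa
  29 |  18 | bbbbaabbaaaa

[29, 28, 27, 26, 1, 2, 7, 14, 22, 3, 12, 10, 8, 15, 23, 4, 17, 25, 0, 6, 13, 21, 11, 9, 16, 24, 5, 20, 19, 18]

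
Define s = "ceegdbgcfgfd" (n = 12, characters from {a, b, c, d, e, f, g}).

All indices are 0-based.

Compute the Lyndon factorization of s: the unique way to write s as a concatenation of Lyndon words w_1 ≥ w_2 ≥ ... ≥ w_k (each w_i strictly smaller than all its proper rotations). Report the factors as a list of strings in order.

["ceegd", "bgcfgfd"]

emit factor 1: 'ceegd' (i=0, period=5)
emit factor 2: 'bgcfgfd' (i=5, period=7)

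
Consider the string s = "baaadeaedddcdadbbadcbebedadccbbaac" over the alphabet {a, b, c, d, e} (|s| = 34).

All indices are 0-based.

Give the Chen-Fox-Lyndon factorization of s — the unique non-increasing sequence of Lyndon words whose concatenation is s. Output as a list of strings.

emit factor 1: 'b' (i=0, period=1)
emit factor 2: 'aaadeaedddcdadbbadcbebedadccbbaac' (i=1, period=33)

["b", "aaadeaedddcdadbbadcbebedadccbbaac"]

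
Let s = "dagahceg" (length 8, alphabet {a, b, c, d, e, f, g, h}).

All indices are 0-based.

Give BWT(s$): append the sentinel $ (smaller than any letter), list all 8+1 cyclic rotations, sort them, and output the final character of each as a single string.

rank  rotation   last
    0  $dagahceg  g
    1  agahceg$d  d
    2  ahceg$dag  g
    3  ceg$dagah  h
    4  dagahceg$  $
    5  eg$dagahc  c
    6  g$dagahce  e
    7  gahceg$da  a
    8  hceg$daga  a

gdgh$ceaa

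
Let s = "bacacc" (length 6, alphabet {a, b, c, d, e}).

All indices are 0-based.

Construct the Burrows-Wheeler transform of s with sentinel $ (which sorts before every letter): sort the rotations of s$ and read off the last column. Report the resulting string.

rank  rotation last
    0  $bacacc  c
    1  acacc$b  b
    2  acc$bac  c
    3  bacacc$  $
    4  c$bacac  c
    5  cacc$ba  a
    6  cc$baca  a

cbc$caa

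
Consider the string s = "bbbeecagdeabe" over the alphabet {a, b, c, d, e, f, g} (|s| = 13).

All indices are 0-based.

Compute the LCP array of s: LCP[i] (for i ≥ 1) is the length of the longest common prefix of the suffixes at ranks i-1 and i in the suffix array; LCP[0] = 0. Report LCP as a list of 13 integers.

rank | idx | suffix
   0 |  10 | abe
   1 |   6 | agdeabe
   2 |   0 | bbbeecagdeabe
   3 |   1 | bbeecagdeabe
   4 |  11 | be
   5 |   2 | beecagdeabe
   6 |   5 | cagdeabe
   7 |   8 | deabe
   8 |  12 | e
   9 |   9 | eabe
  10 |   4 | ecagdeabe
  11 |   3 | eecagdeabe
  12 |   7 | gdeabe

SA = [10, 6, 0, 1, 11, 2, 5, 8, 12, 9, 4, 3, 7]
rank  pair      lcp
   1  s[10:],s[6:]  1  'a'
   2  s[6:],s[0:]  0  ''
   3  s[0:],s[1:]  2  'bb'
   4  s[1:],s[11:]  1  'b'
   5  s[11:],s[2:]  2  'be'
   6  s[2:],s[5:]  0  ''
   7  s[5:],s[8:]  0  ''
   8  s[8:],s[12:]  0  ''
   9  s[12:],s[9:]  1  'e'
  10  s[9:],s[4:]  1  'e'
  11  s[4:],s[3:]  1  'e'
  12  s[3:],s[7:]  0  ''

[0, 1, 0, 2, 1, 2, 0, 0, 0, 1, 1, 1, 0]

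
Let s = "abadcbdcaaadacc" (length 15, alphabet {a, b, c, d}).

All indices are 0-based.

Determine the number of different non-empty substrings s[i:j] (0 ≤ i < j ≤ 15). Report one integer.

rank→(start, suffix):
  0 → (8, 'aaadacc')
  1 → (9, 'aadacc')
  2 → (0, 'abadcbdcaaadacc')
  3 → (12, 'acc')
  4 → (10, 'adacc')
  5 → (2, 'adcbdcaaadacc')
  6 → (1, 'badcbdcaaadacc')
  7 → (5, 'bdcaaadacc')
  8 → (14, 'c')
  9 → (7, 'caaadacc')
  10 → (4, 'cbdcaaadacc')
  11 → (13, 'cc')
  12 → (11, 'dacc')
  13 → (6, 'dcaaadacc')
  14 → (3, 'dcbdcaaadacc')

SA = [8, 9, 0, 12, 10, 2, 1, 5, 14, 7, 4, 13, 11, 6, 3]
rank  pair      lcp
   1  s[8:],s[9:]  2  'aa'
   2  s[9:],s[0:]  1  'a'
   3  s[0:],s[12:]  1  'a'
   4  s[12:],s[10:]  1  'a'
   5  s[10:],s[2:]  2  'ad'
   6  s[2:],s[1:]  0  ''
   7  s[1:],s[5:]  1  'b'
   8  s[5:],s[14:]  0  ''
   9  s[14:],s[7:]  1  'c'
  10  s[7:],s[4:]  1  'c'
  11  s[4:],s[13:]  1  'c'
  12  s[13:],s[11:]  0  ''
  13  s[11:],s[6:]  1  'd'
  14  s[6:],s[3:]  2  'dc'

n(n+1)/2 = 15·16/2 = 120
Σ LCP = 0 + 2 + 1 + 1 + 1 + 2 + 0 + 1 + 0 + 1 + 1 + 1 + 0 + 1 + 2 = 14
distinct = 120 − 14 = 106

106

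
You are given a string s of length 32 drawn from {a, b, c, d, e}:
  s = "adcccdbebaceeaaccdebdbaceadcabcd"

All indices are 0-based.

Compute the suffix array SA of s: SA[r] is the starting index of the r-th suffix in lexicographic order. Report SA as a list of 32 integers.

[13, 28, 14, 22, 9, 25, 0, 21, 8, 29, 19, 6, 27, 2, 3, 15, 30, 4, 16, 23, 10, 31, 20, 5, 26, 1, 17, 12, 24, 7, 18, 11]

sorted suffixes:
  #0 SA[0]=13  'aaccdebdbaceadcabcd'
  #1 SA[1]=28  'abcd'
  #2 SA[2]=14  'accdebdbaceadcabcd'
  #3 SA[3]=22  'aceadcabcd'
  #4 SA[4]=9  'aceeaaccdebdbaceadcabcd'
  #5 SA[5]=25  'adcabcd'
  #6 SA[6]=0  'adcccdbebaceeaaccdebdbaceadcabcd'
  #7 SA[7]=21  'baceadcabcd'
  #8 SA[8]=8  'baceeaaccdebdbaceadcabcd'
  #9 SA[9]=29  'bcd'
  #10 SA[10]=19  'bdbaceadcabcd'
  #11 SA[11]=6  'bebaceeaaccdebdbaceadcabcd'
  #12 SA[12]=27  'cabcd'
  #13 SA[13]=2  'cccdbebaceeaaccdebdbaceadcabcd'
  #14 SA[14]=3  'ccdbebaceeaaccdebdbaceadcabcd'
  #15 SA[15]=15  'ccdebdbaceadcabcd'
  #16 SA[16]=30  'cd'
  #17 SA[17]=4  'cdbebaceeaaccdebdbaceadcabcd'
  #18 SA[18]=16  'cdebdbaceadcabcd'
  #19 SA[19]=23  'ceadcabcd'
  #20 SA[20]=10  'ceeaaccdebdbaceadcabcd'
  #21 SA[21]=31  'd'
  #22 SA[22]=20  'dbaceadcabcd'
  #23 SA[23]=5  'dbebaceeaaccdebdbaceadcabcd'
  #24 SA[24]=26  'dcabcd'
  #25 SA[25]=1  'dcccdbebaceeaaccdebdbaceadcabcd'
  #26 SA[26]=17  'debdbaceadcabcd'
  #27 SA[27]=12  'eaaccdebdbaceadcabcd'
  #28 SA[28]=24  'eadcabcd'
  #29 SA[29]=7  'ebaceeaaccdebdbaceadcabcd'
  #30 SA[30]=18  'ebdbaceadcabcd'
  #31 SA[31]=11  'eeaaccdebdbaceadcabcd'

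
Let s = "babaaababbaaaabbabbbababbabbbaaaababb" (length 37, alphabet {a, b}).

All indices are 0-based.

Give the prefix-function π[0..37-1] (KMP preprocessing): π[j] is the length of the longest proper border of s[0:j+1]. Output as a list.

π[0] = 0
j=1 s[j]='a': π[1]=0 (border '')
j=2 s[j]='b': π[2]=1 (border 'b')
j=3 s[j]='a': π[3]=2 (border 'ba')
j=4 s[j]='a': k: 2→0; π[4]=0 (border '')
j=5 s[j]='a': π[5]=0 (border '')
j=6 s[j]='b': π[6]=1 (border 'b')
j=7 s[j]='a': π[7]=2 (border 'ba')
j=8 s[j]='b': π[8]=3 (border 'bab')
j=9 s[j]='b': k: 3→1→0; π[9]=1 (border 'b')
j=10 s[j]='a': π[10]=2 (border 'ba')
j=11 s[j]='a': k: 2→0; π[11]=0 (border '')
j=12 s[j]='a': π[12]=0 (border '')
j=13 s[j]='a': π[13]=0 (border '')
j=14 s[j]='b': π[14]=1 (border 'b')
j=15 s[j]='b': k: 1→0; π[15]=1 (border 'b')
j=16 s[j]='a': π[16]=2 (border 'ba')
j=17 s[j]='b': π[17]=3 (border 'bab')
j=18 s[j]='b': k: 3→1→0; π[18]=1 (border 'b')
j=19 s[j]='b': k: 1→0; π[19]=1 (border 'b')
j=20 s[j]='a': π[20]=2 (border 'ba')
j=21 s[j]='b': π[21]=3 (border 'bab')
j=22 s[j]='a': π[22]=4 (border 'baba')
j=23 s[j]='b': k: 4→2; π[23]=3 (border 'bab')
j=24 s[j]='b': k: 3→1→0; π[24]=1 (border 'b')
j=25 s[j]='a': π[25]=2 (border 'ba')
j=26 s[j]='b': π[26]=3 (border 'bab')
j=27 s[j]='b': k: 3→1→0; π[27]=1 (border 'b')
j=28 s[j]='b': k: 1→0; π[28]=1 (border 'b')
j=29 s[j]='a': π[29]=2 (border 'ba')
j=30 s[j]='a': k: 2→0; π[30]=0 (border '')
j=31 s[j]='a': π[31]=0 (border '')
j=32 s[j]='a': π[32]=0 (border '')
j=33 s[j]='b': π[33]=1 (border 'b')
j=34 s[j]='a': π[34]=2 (border 'ba')
j=35 s[j]='b': π[35]=3 (border 'bab')
j=36 s[j]='b': k: 3→1→0; π[36]=1 (border 'b')

[0, 0, 1, 2, 0, 0, 1, 2, 3, 1, 2, 0, 0, 0, 1, 1, 2, 3, 1, 1, 2, 3, 4, 3, 1, 2, 3, 1, 1, 2, 0, 0, 0, 1, 2, 3, 1]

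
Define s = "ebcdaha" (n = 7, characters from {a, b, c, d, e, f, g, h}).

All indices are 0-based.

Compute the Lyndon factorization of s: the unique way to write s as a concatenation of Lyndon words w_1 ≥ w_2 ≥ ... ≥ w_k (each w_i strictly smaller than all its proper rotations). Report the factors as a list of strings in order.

emit factor 1: 'e' (i=0, period=1)
emit factor 2: 'bcd' (i=1, period=3)
emit factor 3: 'ah' (i=4, period=2)
emit factor 4: 'a' (i=6, period=1)

["e", "bcd", "ah", "a"]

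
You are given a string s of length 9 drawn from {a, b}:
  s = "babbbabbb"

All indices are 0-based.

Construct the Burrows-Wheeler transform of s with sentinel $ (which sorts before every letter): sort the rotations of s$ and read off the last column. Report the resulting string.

rank  rotation    last
    0  $babbbabbb  b
    1  abbb$babbb  b
    2  abbbabbb$b  b
    3  b$babbbabb  b
    4  babbb$babb  b
    5  babbbabbb$  $
    6  bb$babbbab  b
    7  bbabbb$bab  b
    8  bbb$babbba  a
    9  bbbabbb$ba  a

bbbbb$bbaa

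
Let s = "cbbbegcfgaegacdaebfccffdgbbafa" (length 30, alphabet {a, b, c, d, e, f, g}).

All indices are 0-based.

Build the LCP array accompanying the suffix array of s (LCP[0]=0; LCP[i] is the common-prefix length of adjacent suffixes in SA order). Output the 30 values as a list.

rank→(start, suffix):
  0 → (29, 'a')
  1 → (12, 'acdaebfccffdgbbafa')
  2 → (15, 'aebfccffdgbbafa')
  3 → (9, 'aegacdaebfccffdgbbafa')
  4 → (27, 'afa')
  5 → (26, 'bafa')
  6 → (25, 'bbafa')
  7 → (1, 'bbbegcfgaegacdaebfccffdgbbafa')
  8 → (2, 'bbegcfgaegacdaebfccffdgbbafa')
  9 → (3, 'begcfgaegacdaebfccffdgbbafa')
  10 → (17, 'bfccffdgbbafa')
  11 → (0, 'cbbbegcfgaegacdaebfccffdgbbafa')
  12 → (19, 'ccffdgbbafa')
  13 → (13, 'cdaebfccffdgbbafa')
  14 → (20, 'cffdgbbafa')
  15 → (6, 'cfgaegacdaebfccffdgbbafa')
  16 → (14, 'daebfccffdgbbafa')
  17 → (23, 'dgbbafa')
  18 → (16, 'ebfccffdgbbafa')
  19 → (10, 'egacdaebfccffdgbbafa')
  20 → (4, 'egcfgaegacdaebfccffdgbbafa')
  21 → (28, 'fa')
  22 → (18, 'fccffdgbbafa')
  23 → (22, 'fdgbbafa')
  24 → (21, 'ffdgbbafa')
  25 → (7, 'fgaegacdaebfccffdgbbafa')
  26 → (11, 'gacdaebfccffdgbbafa')
  27 → (8, 'gaegacdaebfccffdgbbafa')
  28 → (24, 'gbbafa')
  29 → (5, 'gcfgaegacdaebfccffdgbbafa')

SA = [29, 12, 15, 9, 27, 26, 25, 1, 2, 3, 17, 0, 19, 13, 20, 6, 14, 23, 16, 10, 4, 28, 18, 22, 21, 7, 11, 8, 24, 5]
rank  pair      lcp
   1  s[29:],s[12:]  1  'a'
   2  s[12:],s[15:]  1  'a'
   3  s[15:],s[9:]  2  'ae'
   4  s[9:],s[27:]  1  'a'
   5  s[27:],s[26:]  0  ''
   6  s[26:],s[25:]  1  'b'
   7  s[25:],s[1:]  2  'bb'
   8  s[1:],s[2:]  2  'bb'
   9  s[2:],s[3:]  1  'b'
  10  s[3:],s[17:]  1  'b'
  11  s[17:],s[0:]  0  ''
  12  s[0:],s[19:]  1  'c'
  13  s[19:],s[13:]  1  'c'
  14  s[13:],s[20:]  1  'c'
  15  s[20:],s[6:]  2  'cf'
  16  s[6:],s[14:]  0  ''
  17  s[14:],s[23:]  1  'd'
  18  s[23:],s[16:]  0  ''
  19  s[16:],s[10:]  1  'e'
  20  s[10:],s[4:]  2  'eg'
  21  s[4:],s[28:]  0  ''
  22  s[28:],s[18:]  1  'f'
  23  s[18:],s[22:]  1  'f'
  24  s[22:],s[21:]  1  'f'
  25  s[21:],s[7:]  1  'f'
  26  s[7:],s[11:]  0  ''
  27  s[11:],s[8:]  2  'ga'
  28  s[8:],s[24:]  1  'g'
  29  s[24:],s[5:]  1  'g'

[0, 1, 1, 2, 1, 0, 1, 2, 2, 1, 1, 0, 1, 1, 1, 2, 0, 1, 0, 1, 2, 0, 1, 1, 1, 1, 0, 2, 1, 1]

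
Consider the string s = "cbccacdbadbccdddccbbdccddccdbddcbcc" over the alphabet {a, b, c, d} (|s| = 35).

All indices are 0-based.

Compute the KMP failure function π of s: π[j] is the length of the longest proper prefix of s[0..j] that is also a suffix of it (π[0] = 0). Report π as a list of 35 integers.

π[0] = 0
j=1 s[j]='b': π[1]=0 (border '')
j=2 s[j]='c': π[2]=1 (border 'c')
j=3 s[j]='c': k: 1→0; π[3]=1 (border 'c')
j=4 s[j]='a': k: 1→0; π[4]=0 (border '')
j=5 s[j]='c': π[5]=1 (border 'c')
j=6 s[j]='d': k: 1→0; π[6]=0 (border '')
j=7 s[j]='b': π[7]=0 (border '')
j=8 s[j]='a': π[8]=0 (border '')
j=9 s[j]='d': π[9]=0 (border '')
j=10 s[j]='b': π[10]=0 (border '')
j=11 s[j]='c': π[11]=1 (border 'c')
j=12 s[j]='c': k: 1→0; π[12]=1 (border 'c')
j=13 s[j]='d': k: 1→0; π[13]=0 (border '')
j=14 s[j]='d': π[14]=0 (border '')
j=15 s[j]='d': π[15]=0 (border '')
j=16 s[j]='c': π[16]=1 (border 'c')
j=17 s[j]='c': k: 1→0; π[17]=1 (border 'c')
j=18 s[j]='b': π[18]=2 (border 'cb')
j=19 s[j]='b': k: 2→0; π[19]=0 (border '')
j=20 s[j]='d': π[20]=0 (border '')
j=21 s[j]='c': π[21]=1 (border 'c')
j=22 s[j]='c': k: 1→0; π[22]=1 (border 'c')
j=23 s[j]='d': k: 1→0; π[23]=0 (border '')
j=24 s[j]='d': π[24]=0 (border '')
j=25 s[j]='c': π[25]=1 (border 'c')
j=26 s[j]='c': k: 1→0; π[26]=1 (border 'c')
j=27 s[j]='d': k: 1→0; π[27]=0 (border '')
j=28 s[j]='b': π[28]=0 (border '')
j=29 s[j]='d': π[29]=0 (border '')
j=30 s[j]='d': π[30]=0 (border '')
j=31 s[j]='c': π[31]=1 (border 'c')
j=32 s[j]='b': π[32]=2 (border 'cb')
j=33 s[j]='c': π[33]=3 (border 'cbc')
j=34 s[j]='c': π[34]=4 (border 'cbcc')

[0, 0, 1, 1, 0, 1, 0, 0, 0, 0, 0, 1, 1, 0, 0, 0, 1, 1, 2, 0, 0, 1, 1, 0, 0, 1, 1, 0, 0, 0, 0, 1, 2, 3, 4]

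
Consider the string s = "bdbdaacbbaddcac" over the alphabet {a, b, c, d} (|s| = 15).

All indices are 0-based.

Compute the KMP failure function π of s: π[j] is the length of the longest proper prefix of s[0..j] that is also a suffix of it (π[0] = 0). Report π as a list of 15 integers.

[0, 0, 1, 2, 0, 0, 0, 1, 1, 0, 0, 0, 0, 0, 0]

π[0] = 0
j=1 s[j]='d': π[1]=0 (border '')
j=2 s[j]='b': π[2]=1 (border 'b')
j=3 s[j]='d': π[3]=2 (border 'bd')
j=4 s[j]='a': k: 2→0; π[4]=0 (border '')
j=5 s[j]='a': π[5]=0 (border '')
j=6 s[j]='c': π[6]=0 (border '')
j=7 s[j]='b': π[7]=1 (border 'b')
j=8 s[j]='b': k: 1→0; π[8]=1 (border 'b')
j=9 s[j]='a': k: 1→0; π[9]=0 (border '')
j=10 s[j]='d': π[10]=0 (border '')
j=11 s[j]='d': π[11]=0 (border '')
j=12 s[j]='c': π[12]=0 (border '')
j=13 s[j]='a': π[13]=0 (border '')
j=14 s[j]='c': π[14]=0 (border '')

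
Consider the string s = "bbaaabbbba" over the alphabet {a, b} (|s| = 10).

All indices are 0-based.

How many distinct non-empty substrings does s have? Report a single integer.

rank→(start, suffix):
  0 → (9, 'a')
  1 → (2, 'aaabbbba')
  2 → (3, 'aabbbba')
  3 → (4, 'abbbba')
  4 → (8, 'ba')
  5 → (1, 'baaabbbba')
  6 → (7, 'bba')
  7 → (0, 'bbaaabbbba')
  8 → (6, 'bbba')
  9 → (5, 'bbbba')

SA = [9, 2, 3, 4, 8, 1, 7, 0, 6, 5]
i: (SA[i-1],SA[i]) lcp shared
  1: (9,2) 1 'a'
  2: (2,3) 2 'aa'
  3: (3,4) 1 'a'
  4: (4,8) 0 ''
  5: (8,1) 2 'ba'
  6: (1,7) 1 'b'
  7: (7,0) 3 'bba'
  8: (0,6) 2 'bb'
  9: (6,5) 3 'bbb'

n(n+1)/2 = 10·11/2 = 55
Σ LCP = 0 + 1 + 2 + 1 + 0 + 2 + 1 + 3 + 2 + 3 = 15
distinct = 55 − 15 = 40

40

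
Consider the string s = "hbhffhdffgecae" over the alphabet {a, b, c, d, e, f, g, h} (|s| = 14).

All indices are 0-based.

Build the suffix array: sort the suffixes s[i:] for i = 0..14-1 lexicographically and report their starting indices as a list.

rank | idx | suffix
   0 |  12 | ae
   1 |   1 | bhffhdffgecae
   2 |  11 | cae
   3 |   6 | dffgecae
   4 |  13 | e
   5 |  10 | ecae
   6 |   7 | ffgecae
   7 |   3 | ffhdffgecae
   8 |   8 | fgecae
   9 |   4 | fhdffgecae
  10 |   9 | gecae
  11 |   0 | hbhffhdffgecae
  12 |   5 | hdffgecae
  13 |   2 | hffhdffgecae

[12, 1, 11, 6, 13, 10, 7, 3, 8, 4, 9, 0, 5, 2]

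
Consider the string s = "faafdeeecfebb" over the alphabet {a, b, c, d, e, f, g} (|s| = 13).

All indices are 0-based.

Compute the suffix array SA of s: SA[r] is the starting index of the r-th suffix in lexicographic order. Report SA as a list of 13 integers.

[1, 2, 12, 11, 8, 4, 10, 7, 6, 5, 0, 3, 9]

sorted suffixes:
  #0 SA[0]=1  'aafdeeecfebb'
  #1 SA[1]=2  'afdeeecfebb'
  #2 SA[2]=12  'b'
  #3 SA[3]=11  'bb'
  #4 SA[4]=8  'cfebb'
  #5 SA[5]=4  'deeecfebb'
  #6 SA[6]=10  'ebb'
  #7 SA[7]=7  'ecfebb'
  #8 SA[8]=6  'eecfebb'
  #9 SA[9]=5  'eeecfebb'
  #10 SA[10]=0  'faafdeeecfebb'
  #11 SA[11]=3  'fdeeecfebb'
  #12 SA[12]=9  'febb'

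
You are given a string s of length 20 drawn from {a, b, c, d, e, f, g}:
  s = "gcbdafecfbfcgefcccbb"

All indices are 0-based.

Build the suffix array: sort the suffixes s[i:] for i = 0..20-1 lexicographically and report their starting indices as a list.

rank→(start, suffix):
  0 → (4, 'afecfbfcgefcccbb')
  1 → (19, 'b')
  2 → (18, 'bb')
  3 → (2, 'bdafecfbfcgefcccbb')
  4 → (9, 'bfcgefcccbb')
  5 → (17, 'cbb')
  6 → (1, 'cbdafecfbfcgefcccbb')
  7 → (16, 'ccbb')
  8 → (15, 'cccbb')
  9 → (7, 'cfbfcgefcccbb')
  10 → (11, 'cgefcccbb')
  11 → (3, 'dafecfbfcgefcccbb')
  12 → (6, 'ecfbfcgefcccbb')
  13 → (13, 'efcccbb')
  14 → (8, 'fbfcgefcccbb')
  15 → (14, 'fcccbb')
  16 → (10, 'fcgefcccbb')
  17 → (5, 'fecfbfcgefcccbb')
  18 → (0, 'gcbdafecfbfcgefcccbb')
  19 → (12, 'gefcccbb')

[4, 19, 18, 2, 9, 17, 1, 16, 15, 7, 11, 3, 6, 13, 8, 14, 10, 5, 0, 12]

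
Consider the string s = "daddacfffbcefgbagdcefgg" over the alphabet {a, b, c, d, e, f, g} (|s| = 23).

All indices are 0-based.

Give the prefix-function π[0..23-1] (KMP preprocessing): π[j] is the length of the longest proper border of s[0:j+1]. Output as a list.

[0, 0, 1, 1, 2, 0, 0, 0, 0, 0, 0, 0, 0, 0, 0, 0, 0, 1, 0, 0, 0, 0, 0]

π[0] = 0
j=1 s[j]='a': π[1]=0 (border '')
j=2 s[j]='d': π[2]=1 (border 'd')
j=3 s[j]='d': k: 1→0; π[3]=1 (border 'd')
j=4 s[j]='a': π[4]=2 (border 'da')
j=5 s[j]='c': k: 2→0; π[5]=0 (border '')
j=6 s[j]='f': π[6]=0 (border '')
j=7 s[j]='f': π[7]=0 (border '')
j=8 s[j]='f': π[8]=0 (border '')
j=9 s[j]='b': π[9]=0 (border '')
j=10 s[j]='c': π[10]=0 (border '')
j=11 s[j]='e': π[11]=0 (border '')
j=12 s[j]='f': π[12]=0 (border '')
j=13 s[j]='g': π[13]=0 (border '')
j=14 s[j]='b': π[14]=0 (border '')
j=15 s[j]='a': π[15]=0 (border '')
j=16 s[j]='g': π[16]=0 (border '')
j=17 s[j]='d': π[17]=1 (border 'd')
j=18 s[j]='c': k: 1→0; π[18]=0 (border '')
j=19 s[j]='e': π[19]=0 (border '')
j=20 s[j]='f': π[20]=0 (border '')
j=21 s[j]='g': π[21]=0 (border '')
j=22 s[j]='g': π[22]=0 (border '')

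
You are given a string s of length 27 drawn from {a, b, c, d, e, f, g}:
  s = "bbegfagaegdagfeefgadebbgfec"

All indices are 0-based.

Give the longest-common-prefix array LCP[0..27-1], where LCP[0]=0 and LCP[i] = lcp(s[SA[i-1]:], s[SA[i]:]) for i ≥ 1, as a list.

[0, 1, 1, 2, 0, 2, 1, 1, 0, 0, 1, 0, 1, 1, 1, 1, 2, 0, 1, 2, 1, 0, 2, 1, 1, 2, 3]

sorted suffixes:
  #0 SA[0]=18  'adebbgfec'
  #1 SA[1]=7  'aegdagfeefgadebbgfec'
  #2 SA[2]=5  'agaegdagfeefgadebbgfec'
  #3 SA[3]=11  'agfeefgadebbgfec'
  #4 SA[4]=0  'bbegfagaegdagfeefgadebbgfec'
  #5 SA[5]=21  'bbgfec'
  #6 SA[6]=1  'begfagaegdagfeefgadebbgfec'
  #7 SA[7]=22  'bgfec'
  #8 SA[8]=26  'c'
  #9 SA[9]=10  'dagfeefgadebbgfec'
  #10 SA[10]=19  'debbgfec'
  #11 SA[11]=20  'ebbgfec'
  #12 SA[12]=25  'ec'
  #13 SA[13]=14  'eefgadebbgfec'
  #14 SA[14]=15  'efgadebbgfec'
  #15 SA[15]=8  'egdagfeefgadebbgfec'
  #16 SA[16]=2  'egfagaegdagfeefgadebbgfec'
  #17 SA[17]=4  'fagaegdagfeefgadebbgfec'
  #18 SA[18]=24  'fec'
  #19 SA[19]=13  'feefgadebbgfec'
  #20 SA[20]=16  'fgadebbgfec'
  #21 SA[21]=17  'gadebbgfec'
  #22 SA[22]=6  'gaegdagfeefgadebbgfec'
  #23 SA[23]=9  'gdagfeefgadebbgfec'
  #24 SA[24]=3  'gfagaegdagfeefgadebbgfec'
  #25 SA[25]=23  'gfec'
  #26 SA[26]=12  'gfeefgadebbgfec'

SA = [18, 7, 5, 11, 0, 21, 1, 22, 26, 10, 19, 20, 25, 14, 15, 8, 2, 4, 24, 13, 16, 17, 6, 9, 3, 23, 12]
rank  pair      lcp
   1  s[18:],s[7:]  1  'a'
   2  s[7:],s[5:]  1  'a'
   3  s[5:],s[11:]  2  'ag'
   4  s[11:],s[0:]  0  ''
   5  s[0:],s[21:]  2  'bb'
   6  s[21:],s[1:]  1  'b'
   7  s[1:],s[22:]  1  'b'
   8  s[22:],s[26:]  0  ''
   9  s[26:],s[10:]  0  ''
  10  s[10:],s[19:]  1  'd'
  11  s[19:],s[20:]  0  ''
  12  s[20:],s[25:]  1  'e'
  13  s[25:],s[14:]  1  'e'
  14  s[14:],s[15:]  1  'e'
  15  s[15:],s[8:]  1  'e'
  16  s[8:],s[2:]  2  'eg'
  17  s[2:],s[4:]  0  ''
  18  s[4:],s[24:]  1  'f'
  19  s[24:],s[13:]  2  'fe'
  20  s[13:],s[16:]  1  'f'
  21  s[16:],s[17:]  0  ''
  22  s[17:],s[6:]  2  'ga'
  23  s[6:],s[9:]  1  'g'
  24  s[9:],s[3:]  1  'g'
  25  s[3:],s[23:]  2  'gf'
  26  s[23:],s[12:]  3  'gfe'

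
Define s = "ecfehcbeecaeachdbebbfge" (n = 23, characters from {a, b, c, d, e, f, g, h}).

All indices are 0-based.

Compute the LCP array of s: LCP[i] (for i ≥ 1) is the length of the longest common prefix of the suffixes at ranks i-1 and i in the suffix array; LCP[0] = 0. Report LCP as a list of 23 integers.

[0, 1, 0, 1, 2, 1, 0, 1, 1, 1, 0, 0, 1, 1, 1, 2, 1, 1, 0, 1, 0, 0, 1]

rank | idx | suffix
   0 |  12 | achdbebbfge
   1 |  10 | aeachdbebbfge
   2 |  18 | bbfge
   3 |  16 | bebbfge
   4 |   6 | beecaeachdbebbfge
   5 |  19 | bfge
   6 |   9 | caeachdbebbfge
   7 |   5 | cbeecaeachdbebbfge
   8 |   1 | cfehcbeecaeachdbebbfge
   9 |  13 | chdbebbfge
  10 |  15 | dbebbfge
  11 |  22 | e
  12 |  11 | eachdbebbfge
  13 |  17 | ebbfge
  14 |   8 | ecaeachdbebbfge
  15 |   0 | ecfehcbeecaeachdbebbfge
  16 |   7 | eecaeachdbebbfge
  17 |   3 | ehcbeecaeachdbebbfge
  18 |   2 | fehcbeecaeachdbebbfge
  19 |  20 | fge
  20 |  21 | ge
  21 |   4 | hcbeecaeachdbebbfge
  22 |  14 | hdbebbfge

SA = [12, 10, 18, 16, 6, 19, 9, 5, 1, 13, 15, 22, 11, 17, 8, 0, 7, 3, 2, 20, 21, 4, 14]
i: (SA[i-1],SA[i]) lcp shared
  1: (12,10) 1 'a'
  2: (10,18) 0 ''
  3: (18,16) 1 'b'
  4: (16,6) 2 'be'
  5: (6,19) 1 'b'
  6: (19,9) 0 ''
  7: (9,5) 1 'c'
  8: (5,1) 1 'c'
  9: (1,13) 1 'c'
  10: (13,15) 0 ''
  11: (15,22) 0 ''
  12: (22,11) 1 'e'
  13: (11,17) 1 'e'
  14: (17,8) 1 'e'
  15: (8,0) 2 'ec'
  16: (0,7) 1 'e'
  17: (7,3) 1 'e'
  18: (3,2) 0 ''
  19: (2,20) 1 'f'
  20: (20,21) 0 ''
  21: (21,4) 0 ''
  22: (4,14) 1 'h'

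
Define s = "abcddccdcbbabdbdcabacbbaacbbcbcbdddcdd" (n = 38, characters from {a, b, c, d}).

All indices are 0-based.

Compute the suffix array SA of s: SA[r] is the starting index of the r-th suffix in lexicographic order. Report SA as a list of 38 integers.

[23, 17, 0, 11, 19, 24, 22, 10, 18, 21, 9, 26, 27, 29, 1, 12, 14, 31, 16, 20, 8, 25, 28, 30, 5, 6, 35, 2, 37, 13, 15, 7, 4, 34, 36, 3, 33, 32]

rank | idx | suffix
   0 |  23 | aacbbcbcbdddcdd
   1 |  17 | abacbbaacbbcbcbdddcdd
   2 |   0 | abcddccdcbbabdbdcabacbbaacbbcbcbdddcdd
   3 |  11 | abdbdcabacbbaacbbcbcbdddcdd
   4 |  19 | acbbaacbbcbcbdddcdd
   5 |  24 | acbbcbcbdddcdd
   6 |  22 | baacbbcbcbdddcdd
   7 |  10 | babdbdcabacbbaacbbcbcbdddcdd
   8 |  18 | bacbbaacbbcbcbdddcdd
   9 |  21 | bbaacbbcbcbdddcdd
  10 |   9 | bbabdbdcabacbbaacbbcbcbdddcdd
  11 |  26 | bbcbcbdddcdd
  12 |  27 | bcbcbdddcdd
  13 |  29 | bcbdddcdd
  14 |   1 | bcddccdcbbabdbdcabacbbaacbbcbcbdddcdd
  15 |  12 | bdbdcabacbbaacbbcbcbdddcdd
  16 |  14 | bdcabacbbaacbbcbcbdddcdd
  17 |  31 | bdddcdd
  18 |  16 | cabacbbaacbbcbcbdddcdd
  19 |  20 | cbbaacbbcbcbdddcdd
  20 |   8 | cbbabdbdcabacbbaacbbcbcbdddcdd
  21 |  25 | cbbcbcbdddcdd
  22 |  28 | cbcbdddcdd
  23 |  30 | cbdddcdd
  24 |   5 | ccdcbbabdbdcabacbbaacbbcbcbdddcdd
  25 |   6 | cdcbbabdbdcabacbbaacbbcbcbdddcdd
  26 |  35 | cdd
  27 |   2 | cddccdcbbabdbdcabacbbaacbbcbcbdddcdd
  28 |  37 | d
  29 |  13 | dbdcabacbbaacbbcbcbdddcdd
  30 |  15 | dcabacbbaacbbcbcbdddcdd
  31 |   7 | dcbbabdbdcabacbbaacbbcbcbdddcdd
  32 |   4 | dccdcbbabdbdcabacbbaacbbcbcbdddcdd
  33 |  34 | dcdd
  34 |  36 | dd
  35 |   3 | ddccdcbbabdbdcabacbbaacbbcbcbdddcdd
  36 |  33 | ddcdd
  37 |  32 | dddcdd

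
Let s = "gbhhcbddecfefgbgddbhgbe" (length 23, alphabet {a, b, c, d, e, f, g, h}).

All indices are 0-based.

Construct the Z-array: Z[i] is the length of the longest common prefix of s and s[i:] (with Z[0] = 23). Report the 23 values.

Z[0]=23
i=1: outside box; Z[1]=0
i=2: outside box; Z[2]=0
i=3: outside box; Z[3]=0
i=4: outside box; Z[4]=0
i=5: outside box; Z[5]=0
i=6: outside box; Z[6]=0
i=7: outside box; Z[7]=0
i=8: outside box; Z[8]=0
i=9: outside box; Z[9]=0
i=10: outside box; Z[10]=0
i=11: outside box; Z[11]=0
i=12: outside box; Z[12]=0
i=13: outside box; Z[13]=2 scan→box=[13,15)
i=14: min(r-i=1, Z[1]=0)=0; Z[14]=0
i=15: outside box; Z[15]=1 scan→box=[15,16)
i=16: outside box; Z[16]=0
i=17: outside box; Z[17]=0
i=18: outside box; Z[18]=0
i=19: outside box; Z[19]=0
i=20: outside box; Z[20]=2 scan→box=[20,22)
i=21: min(r-i=1, Z[1]=0)=0; Z[21]=0
i=22: outside box; Z[22]=0

[23, 0, 0, 0, 0, 0, 0, 0, 0, 0, 0, 0, 0, 2, 0, 1, 0, 0, 0, 0, 2, 0, 0]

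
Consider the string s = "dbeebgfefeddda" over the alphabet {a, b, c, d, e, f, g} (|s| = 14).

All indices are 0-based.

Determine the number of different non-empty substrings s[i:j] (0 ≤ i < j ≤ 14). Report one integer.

95

rank | idx | suffix
   0 |  13 | a
   1 |   1 | beebgfefeddda
   2 |   4 | bgfefeddda
   3 |  12 | da
   4 |   0 | dbeebgfefeddda
   5 |  11 | dda
   6 |  10 | ddda
   7 |   3 | ebgfefeddda
   8 |   9 | eddda
   9 |   2 | eebgfefeddda
  10 |   7 | efeddda
  11 |   8 | feddda
  12 |   6 | fefeddda
  13 |   5 | gfefeddda

SA = [13, 1, 4, 12, 0, 11, 10, 3, 9, 2, 7, 8, 6, 5]
[i] adj suffixes → lcp
  [1] 13/1 → 0 ('')
  [2] 1/4 → 1 ('b')
  [3] 4/12 → 0 ('')
  [4] 12/0 → 1 ('d')
  [5] 0/11 → 1 ('d')
  [6] 11/10 → 2 ('dd')
  [7] 10/3 → 0 ('')
  [8] 3/9 → 1 ('e')
  [9] 9/2 → 1 ('e')
  [10] 2/7 → 1 ('e')
  [11] 7/8 → 0 ('')
  [12] 8/6 → 2 ('fe')
  [13] 6/5 → 0 ('')

n(n+1)/2 = 14·15/2 = 105
Σ LCP = 0 + 0 + 1 + 0 + 1 + 1 + 2 + 0 + 1 + 1 + 1 + 0 + 2 + 0 = 10
distinct = 105 − 10 = 95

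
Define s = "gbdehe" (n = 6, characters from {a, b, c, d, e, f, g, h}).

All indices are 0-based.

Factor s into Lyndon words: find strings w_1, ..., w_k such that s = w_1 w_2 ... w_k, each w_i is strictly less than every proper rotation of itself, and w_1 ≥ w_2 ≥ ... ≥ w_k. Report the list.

emit factor 1: 'g' (i=0, period=1)
emit factor 2: 'bdehe' (i=1, period=5)

["g", "bdehe"]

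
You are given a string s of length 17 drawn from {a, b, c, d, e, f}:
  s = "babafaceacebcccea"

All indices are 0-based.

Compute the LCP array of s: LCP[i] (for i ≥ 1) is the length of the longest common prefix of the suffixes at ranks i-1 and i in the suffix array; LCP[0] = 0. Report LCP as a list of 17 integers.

sorted suffixes:
  #0 SA[0]=16  'a'
  #1 SA[1]=1  'abafaceacebcccea'
  #2 SA[2]=5  'aceacebcccea'
  #3 SA[3]=8  'acebcccea'
  #4 SA[4]=3  'afaceacebcccea'
  #5 SA[5]=0  'babafaceacebcccea'
  #6 SA[6]=2  'bafaceacebcccea'
  #7 SA[7]=11  'bcccea'
  #8 SA[8]=12  'cccea'
  #9 SA[9]=13  'ccea'
  #10 SA[10]=14  'cea'
  #11 SA[11]=6  'ceacebcccea'
  #12 SA[12]=9  'cebcccea'
  #13 SA[13]=15  'ea'
  #14 SA[14]=7  'eacebcccea'
  #15 SA[15]=10  'ebcccea'
  #16 SA[16]=4  'faceacebcccea'

SA = [16, 1, 5, 8, 3, 0, 2, 11, 12, 13, 14, 6, 9, 15, 7, 10, 4]
i: (SA[i-1],SA[i]) lcp shared
  1: (16,1) 1 'a'
  2: (1,5) 1 'a'
  3: (5,8) 3 'ace'
  4: (8,3) 1 'a'
  5: (3,0) 0 ''
  6: (0,2) 2 'ba'
  7: (2,11) 1 'b'
  8: (11,12) 0 ''
  9: (12,13) 2 'cc'
  10: (13,14) 1 'c'
  11: (14,6) 3 'cea'
  12: (6,9) 2 'ce'
  13: (9,15) 0 ''
  14: (15,7) 2 'ea'
  15: (7,10) 1 'e'
  16: (10,4) 0 ''

[0, 1, 1, 3, 1, 0, 2, 1, 0, 2, 1, 3, 2, 0, 2, 1, 0]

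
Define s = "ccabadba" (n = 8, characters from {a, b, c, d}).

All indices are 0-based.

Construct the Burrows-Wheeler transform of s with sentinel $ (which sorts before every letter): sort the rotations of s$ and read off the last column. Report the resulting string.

abcbdac$a

rank  rotation   last
    0  $ccabadba  a
    1  a$ccabadb  b
    2  abadba$cc  c
    3  adba$ccab  b
    4  ba$ccabad  d
    5  badba$cca  a
    6  cabadba$c  c
    7  ccabadba$  $
    8  dba$ccaba  a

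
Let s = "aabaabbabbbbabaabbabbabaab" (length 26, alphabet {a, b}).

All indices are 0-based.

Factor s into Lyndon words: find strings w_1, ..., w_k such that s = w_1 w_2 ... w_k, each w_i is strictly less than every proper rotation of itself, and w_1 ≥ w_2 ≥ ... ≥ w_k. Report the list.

["aabaabbabbbbabaabbabbab", "aab"]

emit factor 1: 'aabaabbabbbbabaabbabbab' (i=0, period=23)
emit factor 2: 'aab' (i=23, period=3)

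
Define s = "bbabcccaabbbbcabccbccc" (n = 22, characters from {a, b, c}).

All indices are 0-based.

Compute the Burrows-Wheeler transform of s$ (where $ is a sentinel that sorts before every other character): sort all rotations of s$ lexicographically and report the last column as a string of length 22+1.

rank  rotation                 last
    0  $bbabcccaabbbbcabccbccc  c
    1  aabbbbcabccbccc$bbabccc  c
    2  abbbbcabccbccc$bbabccca  a
    3  abccbccc$bbabcccaabbbbc  c
    4  abcccaabbbbcabccbccc$bb  b
    5  babcccaabbbbcabccbccc$b  b
    6  bbabcccaabbbbcabccbccc$  $
    7  bbbbcabccbccc$bbabcccaa  a
    8  bbbcabccbccc$bbabcccaab  b
    9  bbcabccbccc$bbabcccaabb  b
   10  bcabccbccc$bbabcccaabbb  b
   11  bccbccc$bbabcccaabbbbca  a
   12  bccc$bbabcccaabbbbcabcc  c
   13  bcccaabbbbcabccbccc$bba  a
   14  c$bbabcccaabbbbcabccbcc  c
   15  caabbbbcabccbccc$bbabcc  c
   16  cabccbccc$bbabcccaabbbb  b
   17  cbccc$bbabcccaabbbbcabc  c
   18  cc$bbabcccaabbbbcabccbc  c
   19  ccaabbbbcabccbccc$bbabc  c
   20  ccbccc$bbabcccaabbbbcab  b
   21  ccc$bbabcccaabbbbcabccb  b
   22  cccaabbbbcabccbccc$bbab  b

ccacbb$abbbacaccbcccbbb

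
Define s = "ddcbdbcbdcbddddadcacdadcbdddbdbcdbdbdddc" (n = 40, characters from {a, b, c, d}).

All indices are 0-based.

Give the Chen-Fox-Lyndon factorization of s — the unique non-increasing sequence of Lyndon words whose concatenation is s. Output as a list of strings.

emit factor 1: 'd' (i=0, period=1)
emit factor 2: 'd' (i=1, period=1)
emit factor 3: 'c' (i=2, period=1)
emit factor 4: 'bd' (i=3, period=2)
emit factor 5: 'bcbdcbdddd' (i=5, period=10)
emit factor 6: 'adc' (i=15, period=3)
emit factor 7: 'acdadcbdddbdbcdbdbdddc' (i=18, period=22)

["d", "d", "c", "bd", "bcbdcbdddd", "adc", "acdadcbdddbdbcdbdbdddc"]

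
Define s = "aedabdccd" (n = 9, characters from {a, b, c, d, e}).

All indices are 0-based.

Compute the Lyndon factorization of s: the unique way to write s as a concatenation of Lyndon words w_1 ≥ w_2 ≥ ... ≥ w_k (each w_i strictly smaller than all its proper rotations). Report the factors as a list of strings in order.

emit factor 1: 'aed' (i=0, period=3)
emit factor 2: 'abdccd' (i=3, period=6)

["aed", "abdccd"]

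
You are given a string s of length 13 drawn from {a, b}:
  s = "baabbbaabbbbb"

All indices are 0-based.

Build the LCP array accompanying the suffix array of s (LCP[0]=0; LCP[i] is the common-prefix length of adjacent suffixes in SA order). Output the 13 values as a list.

rank | idx | suffix
   0 |   1 | aabbbaabbbbb
   1 |   6 | aabbbbb
   2 |   2 | abbbaabbbbb
   3 |   7 | abbbbb
   4 |  12 | b
   5 |   0 | baabbbaabbbbb
   6 |   5 | baabbbbb
   7 |  11 | bb
   8 |   4 | bbaabbbbb
   9 |  10 | bbb
  10 |   3 | bbbaabbbbb
  11 |   9 | bbbb
  12 |   8 | bbbbb

SA = [1, 6, 2, 7, 12, 0, 5, 11, 4, 10, 3, 9, 8]
i: (SA[i-1],SA[i]) lcp shared
  1: (1,6) 5 'aabbb'
  2: (6,2) 1 'a'
  3: (2,7) 4 'abbb'
  4: (7,12) 0 ''
  5: (12,0) 1 'b'
  6: (0,5) 6 'baabbb'
  7: (5,11) 1 'b'
  8: (11,4) 2 'bb'
  9: (4,10) 2 'bb'
  10: (10,3) 3 'bbb'
  11: (3,9) 3 'bbb'
  12: (9,8) 4 'bbbb'

[0, 5, 1, 4, 0, 1, 6, 1, 2, 2, 3, 3, 4]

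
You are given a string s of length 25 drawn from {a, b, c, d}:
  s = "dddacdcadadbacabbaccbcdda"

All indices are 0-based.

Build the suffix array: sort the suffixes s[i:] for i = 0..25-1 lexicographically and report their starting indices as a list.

[24, 14, 12, 17, 3, 7, 9, 11, 16, 15, 20, 13, 6, 19, 18, 4, 21, 23, 2, 8, 10, 5, 22, 1, 0]

rank→(start, suffix):
  0 → (24, 'a')
  1 → (14, 'abbaccbcdda')
  2 → (12, 'acabbaccbcdda')
  3 → (17, 'accbcdda')
  4 → (3, 'acdcadadbacabbaccbcdda')
  5 → (7, 'adadbacabbaccbcdda')
  6 → (9, 'adbacabbaccbcdda')
  7 → (11, 'bacabbaccbcdda')
  8 → (16, 'baccbcdda')
  9 → (15, 'bbaccbcdda')
  10 → (20, 'bcdda')
  11 → (13, 'cabbaccbcdda')
  12 → (6, 'cadadbacabbaccbcdda')
  13 → (19, 'cbcdda')
  14 → (18, 'ccbcdda')
  15 → (4, 'cdcadadbacabbaccbcdda')
  16 → (21, 'cdda')
  17 → (23, 'da')
  18 → (2, 'dacdcadadbacabbaccbcdda')
  19 → (8, 'dadbacabbaccbcdda')
  20 → (10, 'dbacabbaccbcdda')
  21 → (5, 'dcadadbacabbaccbcdda')
  22 → (22, 'dda')
  23 → (1, 'ddacdcadadbacabbaccbcdda')
  24 → (0, 'dddacdcadadbacabbaccbcdda')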